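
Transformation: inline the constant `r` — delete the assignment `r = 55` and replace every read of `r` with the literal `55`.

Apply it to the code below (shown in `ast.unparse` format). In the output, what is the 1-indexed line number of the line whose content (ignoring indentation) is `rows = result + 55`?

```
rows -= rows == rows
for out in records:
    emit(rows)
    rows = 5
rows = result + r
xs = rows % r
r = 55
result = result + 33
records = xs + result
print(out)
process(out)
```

5

Transformed code:
rows -= rows == rows
for out in records:
    emit(rows)
    rows = 5
rows = result + 55
xs = rows % 55
result = result + 33
records = xs + result
print(out)
process(out)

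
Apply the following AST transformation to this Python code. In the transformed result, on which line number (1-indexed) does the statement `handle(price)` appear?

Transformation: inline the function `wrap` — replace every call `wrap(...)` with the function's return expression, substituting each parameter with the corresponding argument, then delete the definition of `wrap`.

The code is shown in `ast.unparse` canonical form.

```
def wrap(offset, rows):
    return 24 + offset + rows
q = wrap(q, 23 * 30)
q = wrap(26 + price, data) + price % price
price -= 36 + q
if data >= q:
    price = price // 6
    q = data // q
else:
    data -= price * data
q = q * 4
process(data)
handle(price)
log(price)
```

11

Transformed code:
q = 24 + q + 23 * 30
q = 24 + (26 + price) + data + price % price
price -= 36 + q
if data >= q:
    price = price // 6
    q = data // q
else:
    data -= price * data
q = q * 4
process(data)
handle(price)
log(price)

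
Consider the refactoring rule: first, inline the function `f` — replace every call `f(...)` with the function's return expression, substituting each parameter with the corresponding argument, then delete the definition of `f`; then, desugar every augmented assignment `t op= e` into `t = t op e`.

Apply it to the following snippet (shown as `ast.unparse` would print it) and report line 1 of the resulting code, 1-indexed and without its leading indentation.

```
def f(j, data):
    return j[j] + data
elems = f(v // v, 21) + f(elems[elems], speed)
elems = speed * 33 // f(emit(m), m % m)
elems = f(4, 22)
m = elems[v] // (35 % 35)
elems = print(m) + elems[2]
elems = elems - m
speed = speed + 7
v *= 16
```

Transformed code:
elems = (v // v)[v // v] + 21 + (elems[elems][elems[elems]] + speed)
elems = speed * 33 // (emit(m)[emit(m)] + m % m)
elems = 4[4] + 22
m = elems[v] // (35 % 35)
elems = print(m) + elems[2]
elems = elems - m
speed = speed + 7
v = v * 16

elems = (v // v)[v // v] + 21 + (elems[elems][elems[elems]] + speed)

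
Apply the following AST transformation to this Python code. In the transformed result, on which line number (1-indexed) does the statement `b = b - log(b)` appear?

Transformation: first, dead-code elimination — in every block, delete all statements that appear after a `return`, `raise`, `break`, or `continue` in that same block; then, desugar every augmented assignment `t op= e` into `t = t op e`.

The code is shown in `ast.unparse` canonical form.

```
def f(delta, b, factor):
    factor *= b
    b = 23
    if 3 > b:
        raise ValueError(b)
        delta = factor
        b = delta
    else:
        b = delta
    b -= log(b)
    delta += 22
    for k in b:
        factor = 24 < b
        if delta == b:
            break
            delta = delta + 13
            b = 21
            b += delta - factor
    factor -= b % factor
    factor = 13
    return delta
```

8

Transformed code:
def f(delta, b, factor):
    factor = factor * b
    b = 23
    if 3 > b:
        raise ValueError(b)
    else:
        b = delta
    b = b - log(b)
    delta = delta + 22
    for k in b:
        factor = 24 < b
        if delta == b:
            break
    factor = factor - b % factor
    factor = 13
    return delta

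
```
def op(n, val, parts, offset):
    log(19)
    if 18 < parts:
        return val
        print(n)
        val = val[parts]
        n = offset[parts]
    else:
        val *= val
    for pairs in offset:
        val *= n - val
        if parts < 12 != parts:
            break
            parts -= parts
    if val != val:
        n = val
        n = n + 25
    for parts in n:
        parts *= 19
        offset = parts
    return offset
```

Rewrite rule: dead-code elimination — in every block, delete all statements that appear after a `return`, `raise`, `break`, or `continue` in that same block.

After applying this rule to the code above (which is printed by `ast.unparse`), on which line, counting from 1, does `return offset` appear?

Transformed code:
def op(n, val, parts, offset):
    log(19)
    if 18 < parts:
        return val
    else:
        val *= val
    for pairs in offset:
        val *= n - val
        if parts < 12 != parts:
            break
    if val != val:
        n = val
        n = n + 25
    for parts in n:
        parts *= 19
        offset = parts
    return offset

17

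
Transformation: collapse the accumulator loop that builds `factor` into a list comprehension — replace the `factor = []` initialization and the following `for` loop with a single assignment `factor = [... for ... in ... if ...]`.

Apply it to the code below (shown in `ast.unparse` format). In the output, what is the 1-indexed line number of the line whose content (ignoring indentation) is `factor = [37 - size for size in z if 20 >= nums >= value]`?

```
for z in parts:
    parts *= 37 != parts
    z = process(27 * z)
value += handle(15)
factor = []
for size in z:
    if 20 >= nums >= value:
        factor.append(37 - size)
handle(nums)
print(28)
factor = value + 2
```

5

Transformed code:
for z in parts:
    parts *= 37 != parts
    z = process(27 * z)
value += handle(15)
factor = [37 - size for size in z if 20 >= nums >= value]
handle(nums)
print(28)
factor = value + 2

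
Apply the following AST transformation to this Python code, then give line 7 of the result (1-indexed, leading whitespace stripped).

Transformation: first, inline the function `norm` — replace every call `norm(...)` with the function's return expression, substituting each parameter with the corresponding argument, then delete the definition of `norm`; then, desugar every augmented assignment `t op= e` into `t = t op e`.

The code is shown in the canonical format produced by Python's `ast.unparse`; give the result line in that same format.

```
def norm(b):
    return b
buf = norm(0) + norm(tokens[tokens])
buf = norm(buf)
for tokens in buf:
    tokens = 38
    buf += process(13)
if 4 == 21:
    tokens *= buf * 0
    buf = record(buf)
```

tokens = tokens * (buf * 0)

Transformed code:
buf = 0 + tokens[tokens]
buf = buf
for tokens in buf:
    tokens = 38
    buf = buf + process(13)
if 4 == 21:
    tokens = tokens * (buf * 0)
    buf = record(buf)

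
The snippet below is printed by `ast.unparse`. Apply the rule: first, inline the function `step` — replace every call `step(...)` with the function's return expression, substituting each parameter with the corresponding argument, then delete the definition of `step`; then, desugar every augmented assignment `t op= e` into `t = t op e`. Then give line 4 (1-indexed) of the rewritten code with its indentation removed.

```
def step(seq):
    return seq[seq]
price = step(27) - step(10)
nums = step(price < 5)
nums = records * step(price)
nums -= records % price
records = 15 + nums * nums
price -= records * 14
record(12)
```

nums = nums - records % price

Transformed code:
price = 27[27] - 10[10]
nums = (price < 5)[price < 5]
nums = records * price[price]
nums = nums - records % price
records = 15 + nums * nums
price = price - records * 14
record(12)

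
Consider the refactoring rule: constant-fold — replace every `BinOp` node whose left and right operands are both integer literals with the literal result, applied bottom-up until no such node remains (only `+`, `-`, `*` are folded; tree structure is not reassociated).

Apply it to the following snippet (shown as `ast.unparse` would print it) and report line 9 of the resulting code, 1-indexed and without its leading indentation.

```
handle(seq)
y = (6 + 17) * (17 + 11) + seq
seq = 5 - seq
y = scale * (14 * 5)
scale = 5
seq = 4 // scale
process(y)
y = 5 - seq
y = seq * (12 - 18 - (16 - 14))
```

y = seq * -8

Transformed code:
handle(seq)
y = 644 + seq
seq = 5 - seq
y = scale * 70
scale = 5
seq = 4 // scale
process(y)
y = 5 - seq
y = seq * -8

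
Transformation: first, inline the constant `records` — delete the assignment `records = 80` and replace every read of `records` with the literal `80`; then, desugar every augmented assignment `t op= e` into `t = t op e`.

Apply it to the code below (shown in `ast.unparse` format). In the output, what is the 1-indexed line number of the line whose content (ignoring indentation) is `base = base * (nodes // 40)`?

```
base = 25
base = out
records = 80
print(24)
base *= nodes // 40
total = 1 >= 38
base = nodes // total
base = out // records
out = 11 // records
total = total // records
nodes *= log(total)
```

4

Transformed code:
base = 25
base = out
print(24)
base = base * (nodes // 40)
total = 1 >= 38
base = nodes // total
base = out // 80
out = 11 // 80
total = total // 80
nodes = nodes * log(total)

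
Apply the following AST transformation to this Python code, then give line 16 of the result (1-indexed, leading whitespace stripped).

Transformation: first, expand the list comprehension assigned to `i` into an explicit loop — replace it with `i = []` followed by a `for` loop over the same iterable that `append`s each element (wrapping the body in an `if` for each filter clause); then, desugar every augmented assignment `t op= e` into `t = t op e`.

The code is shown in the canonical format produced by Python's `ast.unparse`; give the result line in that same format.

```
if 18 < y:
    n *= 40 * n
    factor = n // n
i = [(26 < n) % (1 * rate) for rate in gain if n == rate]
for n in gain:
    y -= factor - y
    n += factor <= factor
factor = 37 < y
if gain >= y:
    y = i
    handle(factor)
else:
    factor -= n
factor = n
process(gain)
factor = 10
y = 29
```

Transformed code:
if 18 < y:
    n = n * (40 * n)
    factor = n // n
i = []
for rate in gain:
    if n == rate:
        i.append((26 < n) % (1 * rate))
for n in gain:
    y = y - (factor - y)
    n = n + (factor <= factor)
factor = 37 < y
if gain >= y:
    y = i
    handle(factor)
else:
    factor = factor - n
factor = n
process(gain)
factor = 10
y = 29

factor = factor - n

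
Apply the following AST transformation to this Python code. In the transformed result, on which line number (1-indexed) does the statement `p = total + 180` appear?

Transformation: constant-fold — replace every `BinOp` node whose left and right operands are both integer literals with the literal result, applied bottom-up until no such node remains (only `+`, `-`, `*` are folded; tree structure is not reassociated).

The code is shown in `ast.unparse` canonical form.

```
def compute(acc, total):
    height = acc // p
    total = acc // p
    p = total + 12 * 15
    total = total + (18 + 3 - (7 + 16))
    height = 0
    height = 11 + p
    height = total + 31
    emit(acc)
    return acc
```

Transformed code:
def compute(acc, total):
    height = acc // p
    total = acc // p
    p = total + 180
    total = total + -2
    height = 0
    height = 11 + p
    height = total + 31
    emit(acc)
    return acc

4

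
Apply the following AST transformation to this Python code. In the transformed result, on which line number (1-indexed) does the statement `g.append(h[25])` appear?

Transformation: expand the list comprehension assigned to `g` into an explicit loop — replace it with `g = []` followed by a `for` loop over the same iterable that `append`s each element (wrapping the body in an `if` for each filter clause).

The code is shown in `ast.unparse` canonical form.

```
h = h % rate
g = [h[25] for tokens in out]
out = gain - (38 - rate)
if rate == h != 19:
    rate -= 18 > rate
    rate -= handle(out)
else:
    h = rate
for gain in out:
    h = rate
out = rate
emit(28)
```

Transformed code:
h = h % rate
g = []
for tokens in out:
    g.append(h[25])
out = gain - (38 - rate)
if rate == h != 19:
    rate -= 18 > rate
    rate -= handle(out)
else:
    h = rate
for gain in out:
    h = rate
out = rate
emit(28)

4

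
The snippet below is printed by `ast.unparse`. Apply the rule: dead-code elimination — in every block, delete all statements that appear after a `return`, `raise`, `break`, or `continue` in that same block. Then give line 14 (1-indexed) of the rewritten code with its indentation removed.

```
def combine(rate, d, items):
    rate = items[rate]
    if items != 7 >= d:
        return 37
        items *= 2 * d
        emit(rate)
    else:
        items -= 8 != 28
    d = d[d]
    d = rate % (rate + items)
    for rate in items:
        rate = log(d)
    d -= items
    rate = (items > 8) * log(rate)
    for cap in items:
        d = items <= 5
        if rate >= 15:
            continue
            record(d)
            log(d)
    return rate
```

Transformed code:
def combine(rate, d, items):
    rate = items[rate]
    if items != 7 >= d:
        return 37
    else:
        items -= 8 != 28
    d = d[d]
    d = rate % (rate + items)
    for rate in items:
        rate = log(d)
    d -= items
    rate = (items > 8) * log(rate)
    for cap in items:
        d = items <= 5
        if rate >= 15:
            continue
    return rate

d = items <= 5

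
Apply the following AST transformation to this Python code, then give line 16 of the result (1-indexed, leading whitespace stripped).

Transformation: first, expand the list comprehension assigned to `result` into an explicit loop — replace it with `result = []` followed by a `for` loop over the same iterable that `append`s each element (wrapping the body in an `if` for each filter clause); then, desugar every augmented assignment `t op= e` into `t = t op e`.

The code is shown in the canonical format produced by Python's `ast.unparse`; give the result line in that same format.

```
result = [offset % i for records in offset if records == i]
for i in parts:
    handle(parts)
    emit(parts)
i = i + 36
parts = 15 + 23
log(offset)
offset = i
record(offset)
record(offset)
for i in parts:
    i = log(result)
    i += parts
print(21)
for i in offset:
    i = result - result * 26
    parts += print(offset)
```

Transformed code:
result = []
for records in offset:
    if records == i:
        result.append(offset % i)
for i in parts:
    handle(parts)
    emit(parts)
i = i + 36
parts = 15 + 23
log(offset)
offset = i
record(offset)
record(offset)
for i in parts:
    i = log(result)
    i = i + parts
print(21)
for i in offset:
    i = result - result * 26
    parts = parts + print(offset)

i = i + parts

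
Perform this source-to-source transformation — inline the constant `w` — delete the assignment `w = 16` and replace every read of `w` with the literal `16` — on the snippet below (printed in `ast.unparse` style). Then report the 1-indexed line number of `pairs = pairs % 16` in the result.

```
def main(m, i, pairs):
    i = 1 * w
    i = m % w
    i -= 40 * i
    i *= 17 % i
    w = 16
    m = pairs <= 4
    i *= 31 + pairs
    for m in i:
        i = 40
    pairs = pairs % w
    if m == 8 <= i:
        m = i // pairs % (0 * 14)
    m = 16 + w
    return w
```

10

Transformed code:
def main(m, i, pairs):
    i = 1 * 16
    i = m % 16
    i -= 40 * i
    i *= 17 % i
    m = pairs <= 4
    i *= 31 + pairs
    for m in i:
        i = 40
    pairs = pairs % 16
    if m == 8 <= i:
        m = i // pairs % (0 * 14)
    m = 16 + 16
    return 16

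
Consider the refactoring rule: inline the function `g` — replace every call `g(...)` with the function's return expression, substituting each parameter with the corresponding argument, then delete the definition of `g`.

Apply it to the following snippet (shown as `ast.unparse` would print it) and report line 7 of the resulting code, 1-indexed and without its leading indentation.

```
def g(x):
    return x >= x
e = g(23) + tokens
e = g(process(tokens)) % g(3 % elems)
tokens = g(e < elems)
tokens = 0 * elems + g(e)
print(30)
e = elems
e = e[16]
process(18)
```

Transformed code:
e = (23 >= 23) + tokens
e = (process(tokens) >= process(tokens)) % (3 % elems >= 3 % elems)
tokens = (e < elems) >= (e < elems)
tokens = 0 * elems + (e >= e)
print(30)
e = elems
e = e[16]
process(18)

e = e[16]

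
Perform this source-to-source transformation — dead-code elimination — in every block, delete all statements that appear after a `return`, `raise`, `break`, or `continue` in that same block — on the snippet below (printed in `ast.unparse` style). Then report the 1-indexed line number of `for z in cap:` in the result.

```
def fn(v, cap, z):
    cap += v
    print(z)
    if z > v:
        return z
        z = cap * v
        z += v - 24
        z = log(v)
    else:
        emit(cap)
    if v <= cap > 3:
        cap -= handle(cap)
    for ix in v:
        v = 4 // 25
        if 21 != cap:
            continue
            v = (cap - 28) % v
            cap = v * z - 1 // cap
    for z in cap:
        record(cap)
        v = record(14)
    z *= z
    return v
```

14

Transformed code:
def fn(v, cap, z):
    cap += v
    print(z)
    if z > v:
        return z
    else:
        emit(cap)
    if v <= cap > 3:
        cap -= handle(cap)
    for ix in v:
        v = 4 // 25
        if 21 != cap:
            continue
    for z in cap:
        record(cap)
        v = record(14)
    z *= z
    return v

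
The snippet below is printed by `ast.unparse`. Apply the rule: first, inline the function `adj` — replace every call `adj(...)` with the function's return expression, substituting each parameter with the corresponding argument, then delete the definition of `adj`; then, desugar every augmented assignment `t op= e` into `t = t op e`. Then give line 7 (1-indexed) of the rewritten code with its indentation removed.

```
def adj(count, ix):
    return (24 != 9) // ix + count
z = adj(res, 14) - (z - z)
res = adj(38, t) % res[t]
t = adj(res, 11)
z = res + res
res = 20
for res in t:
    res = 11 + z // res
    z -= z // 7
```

res = 11 + z // res

Transformed code:
z = (24 != 9) // 14 + res - (z - z)
res = ((24 != 9) // t + 38) % res[t]
t = (24 != 9) // 11 + res
z = res + res
res = 20
for res in t:
    res = 11 + z // res
    z = z - z // 7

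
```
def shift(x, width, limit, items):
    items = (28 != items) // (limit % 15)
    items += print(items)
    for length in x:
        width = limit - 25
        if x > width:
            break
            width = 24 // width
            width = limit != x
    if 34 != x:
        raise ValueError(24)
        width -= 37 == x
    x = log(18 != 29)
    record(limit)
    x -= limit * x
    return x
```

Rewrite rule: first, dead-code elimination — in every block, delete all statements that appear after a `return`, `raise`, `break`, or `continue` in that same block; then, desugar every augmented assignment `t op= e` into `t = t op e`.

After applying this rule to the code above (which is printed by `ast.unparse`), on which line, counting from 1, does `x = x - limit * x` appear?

Transformed code:
def shift(x, width, limit, items):
    items = (28 != items) // (limit % 15)
    items = items + print(items)
    for length in x:
        width = limit - 25
        if x > width:
            break
    if 34 != x:
        raise ValueError(24)
    x = log(18 != 29)
    record(limit)
    x = x - limit * x
    return x

12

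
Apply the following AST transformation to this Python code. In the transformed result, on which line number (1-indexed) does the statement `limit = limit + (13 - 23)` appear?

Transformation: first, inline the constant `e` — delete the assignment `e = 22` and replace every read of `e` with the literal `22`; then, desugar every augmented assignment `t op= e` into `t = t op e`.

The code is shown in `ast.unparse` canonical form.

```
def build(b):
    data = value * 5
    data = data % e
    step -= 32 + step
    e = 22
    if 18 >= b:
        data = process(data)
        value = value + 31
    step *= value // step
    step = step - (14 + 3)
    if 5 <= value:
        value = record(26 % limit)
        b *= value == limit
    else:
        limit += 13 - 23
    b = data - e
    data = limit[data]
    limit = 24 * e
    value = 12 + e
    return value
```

14

Transformed code:
def build(b):
    data = value * 5
    data = data % 22
    step = step - (32 + step)
    if 18 >= b:
        data = process(data)
        value = value + 31
    step = step * (value // step)
    step = step - (14 + 3)
    if 5 <= value:
        value = record(26 % limit)
        b = b * (value == limit)
    else:
        limit = limit + (13 - 23)
    b = data - 22
    data = limit[data]
    limit = 24 * 22
    value = 12 + 22
    return value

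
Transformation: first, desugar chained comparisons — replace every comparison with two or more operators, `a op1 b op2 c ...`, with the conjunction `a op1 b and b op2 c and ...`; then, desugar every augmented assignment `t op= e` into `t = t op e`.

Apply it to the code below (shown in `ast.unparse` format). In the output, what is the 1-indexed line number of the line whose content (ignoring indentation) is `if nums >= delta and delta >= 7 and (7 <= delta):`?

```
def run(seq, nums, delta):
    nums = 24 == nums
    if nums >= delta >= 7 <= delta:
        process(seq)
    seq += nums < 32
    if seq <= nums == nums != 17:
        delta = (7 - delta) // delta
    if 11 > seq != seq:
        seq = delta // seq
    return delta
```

Transformed code:
def run(seq, nums, delta):
    nums = 24 == nums
    if nums >= delta and delta >= 7 and (7 <= delta):
        process(seq)
    seq = seq + (nums < 32)
    if seq <= nums and nums == nums and (nums != 17):
        delta = (7 - delta) // delta
    if 11 > seq and seq != seq:
        seq = delta // seq
    return delta

3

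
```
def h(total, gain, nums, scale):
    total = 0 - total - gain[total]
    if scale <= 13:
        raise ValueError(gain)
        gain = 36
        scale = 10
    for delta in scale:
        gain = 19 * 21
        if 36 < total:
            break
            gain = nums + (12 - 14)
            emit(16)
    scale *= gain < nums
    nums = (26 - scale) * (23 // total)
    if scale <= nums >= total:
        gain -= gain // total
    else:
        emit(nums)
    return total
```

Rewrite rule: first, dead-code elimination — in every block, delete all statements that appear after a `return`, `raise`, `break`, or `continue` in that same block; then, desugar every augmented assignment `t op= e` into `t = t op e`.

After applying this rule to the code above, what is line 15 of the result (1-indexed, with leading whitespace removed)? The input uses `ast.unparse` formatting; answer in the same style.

Transformed code:
def h(total, gain, nums, scale):
    total = 0 - total - gain[total]
    if scale <= 13:
        raise ValueError(gain)
    for delta in scale:
        gain = 19 * 21
        if 36 < total:
            break
    scale = scale * (gain < nums)
    nums = (26 - scale) * (23 // total)
    if scale <= nums >= total:
        gain = gain - gain // total
    else:
        emit(nums)
    return total

return total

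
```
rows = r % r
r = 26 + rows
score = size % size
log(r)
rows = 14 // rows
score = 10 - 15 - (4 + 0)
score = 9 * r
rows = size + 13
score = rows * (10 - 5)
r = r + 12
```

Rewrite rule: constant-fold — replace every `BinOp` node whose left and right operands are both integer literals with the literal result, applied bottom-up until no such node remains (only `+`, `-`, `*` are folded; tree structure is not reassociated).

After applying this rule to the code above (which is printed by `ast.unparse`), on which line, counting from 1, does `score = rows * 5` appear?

Transformed code:
rows = r % r
r = 26 + rows
score = size % size
log(r)
rows = 14 // rows
score = -9
score = 9 * r
rows = size + 13
score = rows * 5
r = r + 12

9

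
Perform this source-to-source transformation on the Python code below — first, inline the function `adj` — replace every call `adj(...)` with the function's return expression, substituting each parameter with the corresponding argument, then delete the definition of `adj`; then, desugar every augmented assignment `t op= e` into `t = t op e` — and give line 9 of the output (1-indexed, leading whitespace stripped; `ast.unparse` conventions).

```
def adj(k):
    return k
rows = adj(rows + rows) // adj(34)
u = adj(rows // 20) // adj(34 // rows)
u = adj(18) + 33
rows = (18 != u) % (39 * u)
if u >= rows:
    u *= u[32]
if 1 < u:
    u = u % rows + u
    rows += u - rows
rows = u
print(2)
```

Transformed code:
rows = (rows + rows) // 34
u = rows // 20 // (34 // rows)
u = 18 + 33
rows = (18 != u) % (39 * u)
if u >= rows:
    u = u * u[32]
if 1 < u:
    u = u % rows + u
    rows = rows + (u - rows)
rows = u
print(2)

rows = rows + (u - rows)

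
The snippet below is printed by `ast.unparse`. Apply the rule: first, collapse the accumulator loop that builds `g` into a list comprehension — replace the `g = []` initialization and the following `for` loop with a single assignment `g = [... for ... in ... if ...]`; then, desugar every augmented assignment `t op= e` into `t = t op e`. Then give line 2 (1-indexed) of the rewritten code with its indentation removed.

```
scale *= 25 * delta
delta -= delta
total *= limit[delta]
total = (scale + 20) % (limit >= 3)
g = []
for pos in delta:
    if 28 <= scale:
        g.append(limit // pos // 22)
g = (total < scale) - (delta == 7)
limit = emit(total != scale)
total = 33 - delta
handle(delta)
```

Transformed code:
scale = scale * (25 * delta)
delta = delta - delta
total = total * limit[delta]
total = (scale + 20) % (limit >= 3)
g = [limit // pos // 22 for pos in delta if 28 <= scale]
g = (total < scale) - (delta == 7)
limit = emit(total != scale)
total = 33 - delta
handle(delta)

delta = delta - delta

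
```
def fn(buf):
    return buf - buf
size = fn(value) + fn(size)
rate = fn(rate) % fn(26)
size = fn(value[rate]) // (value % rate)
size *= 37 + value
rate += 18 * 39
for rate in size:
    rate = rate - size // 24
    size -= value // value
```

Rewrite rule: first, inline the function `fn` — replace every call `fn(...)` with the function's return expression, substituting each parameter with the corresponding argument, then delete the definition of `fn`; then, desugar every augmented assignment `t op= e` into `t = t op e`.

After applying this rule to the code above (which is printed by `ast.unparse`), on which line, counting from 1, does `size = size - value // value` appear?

8

Transformed code:
size = value - value + (size - size)
rate = (rate - rate) % (26 - 26)
size = (value[rate] - value[rate]) // (value % rate)
size = size * (37 + value)
rate = rate + 18 * 39
for rate in size:
    rate = rate - size // 24
    size = size - value // value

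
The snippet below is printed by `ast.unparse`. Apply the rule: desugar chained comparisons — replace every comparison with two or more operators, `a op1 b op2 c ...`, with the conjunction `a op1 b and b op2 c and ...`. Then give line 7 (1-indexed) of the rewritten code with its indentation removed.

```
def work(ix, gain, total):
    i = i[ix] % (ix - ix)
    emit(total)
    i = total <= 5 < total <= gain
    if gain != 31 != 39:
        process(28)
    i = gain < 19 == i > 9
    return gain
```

i = gain < 19 and 19 == i and (i > 9)

Transformed code:
def work(ix, gain, total):
    i = i[ix] % (ix - ix)
    emit(total)
    i = total <= 5 and 5 < total and (total <= gain)
    if gain != 31 and 31 != 39:
        process(28)
    i = gain < 19 and 19 == i and (i > 9)
    return gain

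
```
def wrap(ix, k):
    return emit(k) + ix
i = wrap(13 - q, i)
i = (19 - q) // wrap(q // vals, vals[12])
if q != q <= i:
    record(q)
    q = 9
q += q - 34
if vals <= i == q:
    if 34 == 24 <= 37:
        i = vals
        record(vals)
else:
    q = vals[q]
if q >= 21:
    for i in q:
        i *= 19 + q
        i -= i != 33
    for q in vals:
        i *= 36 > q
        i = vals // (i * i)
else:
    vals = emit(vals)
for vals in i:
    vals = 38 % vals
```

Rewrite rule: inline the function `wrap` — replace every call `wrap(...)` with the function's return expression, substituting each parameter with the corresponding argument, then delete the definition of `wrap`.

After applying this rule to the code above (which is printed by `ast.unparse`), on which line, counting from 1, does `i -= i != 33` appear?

16

Transformed code:
i = emit(i) + (13 - q)
i = (19 - q) // (emit(vals[12]) + q // vals)
if q != q <= i:
    record(q)
    q = 9
q += q - 34
if vals <= i == q:
    if 34 == 24 <= 37:
        i = vals
        record(vals)
else:
    q = vals[q]
if q >= 21:
    for i in q:
        i *= 19 + q
        i -= i != 33
    for q in vals:
        i *= 36 > q
        i = vals // (i * i)
else:
    vals = emit(vals)
for vals in i:
    vals = 38 % vals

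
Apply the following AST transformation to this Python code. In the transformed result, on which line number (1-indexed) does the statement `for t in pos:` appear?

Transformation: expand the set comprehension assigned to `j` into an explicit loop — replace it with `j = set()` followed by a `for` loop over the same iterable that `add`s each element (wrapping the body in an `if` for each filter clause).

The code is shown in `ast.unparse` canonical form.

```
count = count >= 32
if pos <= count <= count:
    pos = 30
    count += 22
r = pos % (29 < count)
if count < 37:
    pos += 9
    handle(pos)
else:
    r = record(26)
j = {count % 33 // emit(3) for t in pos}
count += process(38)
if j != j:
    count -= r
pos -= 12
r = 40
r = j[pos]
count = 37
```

Transformed code:
count = count >= 32
if pos <= count <= count:
    pos = 30
    count += 22
r = pos % (29 < count)
if count < 37:
    pos += 9
    handle(pos)
else:
    r = record(26)
j = set()
for t in pos:
    j.add(count % 33 // emit(3))
count += process(38)
if j != j:
    count -= r
pos -= 12
r = 40
r = j[pos]
count = 37

12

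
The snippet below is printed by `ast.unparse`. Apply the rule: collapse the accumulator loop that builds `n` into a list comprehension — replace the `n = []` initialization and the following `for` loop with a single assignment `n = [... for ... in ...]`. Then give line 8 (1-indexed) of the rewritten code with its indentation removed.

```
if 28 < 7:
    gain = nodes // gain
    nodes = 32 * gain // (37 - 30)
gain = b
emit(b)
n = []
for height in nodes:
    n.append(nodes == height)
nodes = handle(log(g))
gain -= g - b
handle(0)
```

gain -= g - b

Transformed code:
if 28 < 7:
    gain = nodes // gain
    nodes = 32 * gain // (37 - 30)
gain = b
emit(b)
n = [nodes == height for height in nodes]
nodes = handle(log(g))
gain -= g - b
handle(0)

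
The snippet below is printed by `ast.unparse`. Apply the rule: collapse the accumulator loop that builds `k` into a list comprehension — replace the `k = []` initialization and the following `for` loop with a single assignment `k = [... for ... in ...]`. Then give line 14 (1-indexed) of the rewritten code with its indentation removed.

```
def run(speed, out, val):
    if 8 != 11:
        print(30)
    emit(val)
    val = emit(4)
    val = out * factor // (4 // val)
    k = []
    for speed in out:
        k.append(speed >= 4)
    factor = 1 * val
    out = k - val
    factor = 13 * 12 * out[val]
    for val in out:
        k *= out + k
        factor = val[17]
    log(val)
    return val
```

log(val)

Transformed code:
def run(speed, out, val):
    if 8 != 11:
        print(30)
    emit(val)
    val = emit(4)
    val = out * factor // (4 // val)
    k = [speed >= 4 for speed in out]
    factor = 1 * val
    out = k - val
    factor = 13 * 12 * out[val]
    for val in out:
        k *= out + k
        factor = val[17]
    log(val)
    return val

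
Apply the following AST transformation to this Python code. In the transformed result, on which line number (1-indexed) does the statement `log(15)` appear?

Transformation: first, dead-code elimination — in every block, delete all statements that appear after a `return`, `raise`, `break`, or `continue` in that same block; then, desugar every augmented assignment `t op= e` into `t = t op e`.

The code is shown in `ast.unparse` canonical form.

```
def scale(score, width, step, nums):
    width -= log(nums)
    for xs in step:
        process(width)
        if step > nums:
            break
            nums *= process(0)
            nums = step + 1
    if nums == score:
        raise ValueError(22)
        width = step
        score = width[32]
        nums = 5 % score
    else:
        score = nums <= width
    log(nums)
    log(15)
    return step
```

12

Transformed code:
def scale(score, width, step, nums):
    width = width - log(nums)
    for xs in step:
        process(width)
        if step > nums:
            break
    if nums == score:
        raise ValueError(22)
    else:
        score = nums <= width
    log(nums)
    log(15)
    return step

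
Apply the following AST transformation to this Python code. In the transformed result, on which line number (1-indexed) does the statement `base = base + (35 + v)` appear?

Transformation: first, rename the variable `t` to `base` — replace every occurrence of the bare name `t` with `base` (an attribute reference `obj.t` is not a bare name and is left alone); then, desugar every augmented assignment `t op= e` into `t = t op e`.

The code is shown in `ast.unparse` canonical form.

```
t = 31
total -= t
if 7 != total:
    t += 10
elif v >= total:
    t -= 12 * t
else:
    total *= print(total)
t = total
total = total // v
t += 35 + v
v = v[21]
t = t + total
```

Transformed code:
base = 31
total = total - base
if 7 != total:
    base = base + 10
elif v >= total:
    base = base - 12 * base
else:
    total = total * print(total)
base = total
total = total // v
base = base + (35 + v)
v = v[21]
base = base + total

11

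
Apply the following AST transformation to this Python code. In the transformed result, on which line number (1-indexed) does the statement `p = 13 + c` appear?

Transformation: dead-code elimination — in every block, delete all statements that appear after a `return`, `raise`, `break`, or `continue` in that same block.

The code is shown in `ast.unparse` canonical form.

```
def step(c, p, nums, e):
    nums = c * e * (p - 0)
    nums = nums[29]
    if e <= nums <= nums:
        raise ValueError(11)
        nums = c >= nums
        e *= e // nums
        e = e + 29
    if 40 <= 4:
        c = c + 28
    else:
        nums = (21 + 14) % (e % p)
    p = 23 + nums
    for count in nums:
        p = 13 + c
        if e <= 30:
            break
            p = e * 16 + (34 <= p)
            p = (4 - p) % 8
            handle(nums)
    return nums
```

Transformed code:
def step(c, p, nums, e):
    nums = c * e * (p - 0)
    nums = nums[29]
    if e <= nums <= nums:
        raise ValueError(11)
    if 40 <= 4:
        c = c + 28
    else:
        nums = (21 + 14) % (e % p)
    p = 23 + nums
    for count in nums:
        p = 13 + c
        if e <= 30:
            break
    return nums

12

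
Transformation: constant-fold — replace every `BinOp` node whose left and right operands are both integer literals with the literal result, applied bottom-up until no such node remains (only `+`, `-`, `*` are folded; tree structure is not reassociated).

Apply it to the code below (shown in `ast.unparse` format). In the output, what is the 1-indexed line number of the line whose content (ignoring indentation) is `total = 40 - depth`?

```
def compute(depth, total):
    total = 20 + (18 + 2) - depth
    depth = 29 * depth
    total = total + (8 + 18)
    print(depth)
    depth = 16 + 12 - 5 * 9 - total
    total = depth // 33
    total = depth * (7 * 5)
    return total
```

2

Transformed code:
def compute(depth, total):
    total = 40 - depth
    depth = 29 * depth
    total = total + 26
    print(depth)
    depth = -17 - total
    total = depth // 33
    total = depth * 35
    return total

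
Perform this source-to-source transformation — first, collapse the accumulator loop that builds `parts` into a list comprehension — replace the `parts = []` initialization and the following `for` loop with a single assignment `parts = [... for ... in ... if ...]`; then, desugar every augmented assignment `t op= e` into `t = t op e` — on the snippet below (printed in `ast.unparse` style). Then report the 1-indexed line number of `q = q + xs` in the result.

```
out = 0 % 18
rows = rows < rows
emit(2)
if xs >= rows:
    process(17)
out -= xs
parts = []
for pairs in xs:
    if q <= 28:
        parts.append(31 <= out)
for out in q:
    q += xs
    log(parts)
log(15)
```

Transformed code:
out = 0 % 18
rows = rows < rows
emit(2)
if xs >= rows:
    process(17)
out = out - xs
parts = [31 <= out for pairs in xs if q <= 28]
for out in q:
    q = q + xs
    log(parts)
log(15)

9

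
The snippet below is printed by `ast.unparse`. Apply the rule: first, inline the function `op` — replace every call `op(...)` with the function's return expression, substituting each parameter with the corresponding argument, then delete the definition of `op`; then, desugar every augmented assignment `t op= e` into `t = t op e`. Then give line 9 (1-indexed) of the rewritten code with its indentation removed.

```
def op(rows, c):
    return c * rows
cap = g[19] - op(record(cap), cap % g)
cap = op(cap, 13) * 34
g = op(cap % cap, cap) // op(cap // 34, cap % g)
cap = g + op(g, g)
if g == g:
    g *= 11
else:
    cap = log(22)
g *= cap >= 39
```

Transformed code:
cap = g[19] - cap % g * record(cap)
cap = 13 * cap * 34
g = cap * (cap % cap) // (cap % g * (cap // 34))
cap = g + g * g
if g == g:
    g = g * 11
else:
    cap = log(22)
g = g * (cap >= 39)

g = g * (cap >= 39)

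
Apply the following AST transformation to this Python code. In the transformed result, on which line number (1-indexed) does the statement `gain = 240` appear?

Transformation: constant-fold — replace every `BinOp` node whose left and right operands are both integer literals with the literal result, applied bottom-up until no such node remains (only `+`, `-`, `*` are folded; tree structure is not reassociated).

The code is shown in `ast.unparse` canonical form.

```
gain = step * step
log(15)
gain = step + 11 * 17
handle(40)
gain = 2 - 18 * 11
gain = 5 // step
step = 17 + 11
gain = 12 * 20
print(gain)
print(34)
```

8

Transformed code:
gain = step * step
log(15)
gain = step + 187
handle(40)
gain = -196
gain = 5 // step
step = 28
gain = 240
print(gain)
print(34)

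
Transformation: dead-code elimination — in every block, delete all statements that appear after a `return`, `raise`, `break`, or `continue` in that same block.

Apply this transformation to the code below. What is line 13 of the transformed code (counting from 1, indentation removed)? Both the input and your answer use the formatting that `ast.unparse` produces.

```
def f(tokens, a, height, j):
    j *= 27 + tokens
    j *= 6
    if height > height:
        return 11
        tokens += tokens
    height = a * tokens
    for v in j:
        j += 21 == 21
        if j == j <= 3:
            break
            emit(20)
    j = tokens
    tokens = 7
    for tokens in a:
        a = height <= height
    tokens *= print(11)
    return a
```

Transformed code:
def f(tokens, a, height, j):
    j *= 27 + tokens
    j *= 6
    if height > height:
        return 11
    height = a * tokens
    for v in j:
        j += 21 == 21
        if j == j <= 3:
            break
    j = tokens
    tokens = 7
    for tokens in a:
        a = height <= height
    tokens *= print(11)
    return a

for tokens in a:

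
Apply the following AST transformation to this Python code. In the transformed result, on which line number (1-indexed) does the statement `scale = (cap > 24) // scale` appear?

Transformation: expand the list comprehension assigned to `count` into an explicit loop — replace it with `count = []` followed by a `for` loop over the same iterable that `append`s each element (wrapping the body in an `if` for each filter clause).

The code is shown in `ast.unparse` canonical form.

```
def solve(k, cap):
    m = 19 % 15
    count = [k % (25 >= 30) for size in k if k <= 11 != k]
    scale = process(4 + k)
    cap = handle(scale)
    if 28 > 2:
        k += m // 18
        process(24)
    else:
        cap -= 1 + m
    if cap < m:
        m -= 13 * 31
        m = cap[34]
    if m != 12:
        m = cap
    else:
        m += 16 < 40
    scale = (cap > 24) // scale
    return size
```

21

Transformed code:
def solve(k, cap):
    m = 19 % 15
    count = []
    for size in k:
        if k <= 11 != k:
            count.append(k % (25 >= 30))
    scale = process(4 + k)
    cap = handle(scale)
    if 28 > 2:
        k += m // 18
        process(24)
    else:
        cap -= 1 + m
    if cap < m:
        m -= 13 * 31
        m = cap[34]
    if m != 12:
        m = cap
    else:
        m += 16 < 40
    scale = (cap > 24) // scale
    return size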